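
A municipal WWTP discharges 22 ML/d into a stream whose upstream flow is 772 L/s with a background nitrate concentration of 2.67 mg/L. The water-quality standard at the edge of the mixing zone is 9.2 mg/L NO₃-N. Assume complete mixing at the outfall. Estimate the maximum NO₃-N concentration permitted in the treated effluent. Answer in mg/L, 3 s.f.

29.0 mg/L

22 ML/d = 0.2546 m³/s.
772 L/s = 0.772 m³/s.
Mass balance: 9.2·1.027 = 0.2546·Cₑ + 0.772·2.67.
Cₑ = (9.445 − 2.061) / 0.2546 = 29 mg/L.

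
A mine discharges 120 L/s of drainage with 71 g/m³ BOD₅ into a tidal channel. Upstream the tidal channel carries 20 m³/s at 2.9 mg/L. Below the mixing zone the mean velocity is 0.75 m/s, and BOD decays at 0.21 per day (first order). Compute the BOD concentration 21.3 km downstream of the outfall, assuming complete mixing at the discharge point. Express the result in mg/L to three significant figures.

120 L/s = 0.12 m³/s.
After complete mixing, C₀ = (0.12·71 + 20·2.9) / 20.12 = 3.306 mg/L.
Travel time t = 2.13e+04 m / 0.75 m/s = 2.84e+04 s = 0.3287 d.
C = 3.306·exp(−0.21·0.3287) = 3.306·0.9333 = 3.086 mg/L.

3.09 mg/L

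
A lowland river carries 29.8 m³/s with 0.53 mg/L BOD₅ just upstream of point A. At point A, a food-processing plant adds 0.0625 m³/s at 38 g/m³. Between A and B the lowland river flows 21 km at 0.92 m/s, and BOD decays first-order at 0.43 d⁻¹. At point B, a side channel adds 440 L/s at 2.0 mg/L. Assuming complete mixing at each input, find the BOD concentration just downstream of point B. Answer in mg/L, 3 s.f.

After input A: C = (29.8·0.53 + 0.0625·38) / 29.86 = 0.6084 mg/L.
Over the 21 km reach to input B (t = 2.283e+04 s = 0.2642 d), decay gives C = 0.6084·exp(−0.43·0.2642) = 0.5431 mg/L.
440 L/s = 0.44 m³/s.
After input B: C = (29.86·0.5431 + 0.44·2) / 30.3 = 0.5642 mg/L.

0.564 mg/L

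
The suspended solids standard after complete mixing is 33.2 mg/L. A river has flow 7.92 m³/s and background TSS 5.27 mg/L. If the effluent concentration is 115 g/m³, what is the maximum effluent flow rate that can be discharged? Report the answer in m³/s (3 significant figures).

2.70 m³/s

Mass balance at complete mixing: C_std·(Q_w + Q_r) = Q_w·C_e + Q_r·C_b.
Rearranging, Q_w = Q_r·(C_std − C_b)/(C_e − C_std) = 7.92·(33.2 − 5.27) / (115 − 33.2) = 2.704 m³/s.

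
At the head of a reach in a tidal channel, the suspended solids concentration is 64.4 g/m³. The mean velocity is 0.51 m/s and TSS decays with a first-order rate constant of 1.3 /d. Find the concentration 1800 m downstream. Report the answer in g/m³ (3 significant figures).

Travel time t = 1800 m / 0.51 m/s = 1800/0.51 = 3529 s = 0.04085 d.
First-order decay: C = 64.4·exp(−1.3·0.04085) = 64.4·0.9483 = 61.07 g/m³.

61.1 g/m³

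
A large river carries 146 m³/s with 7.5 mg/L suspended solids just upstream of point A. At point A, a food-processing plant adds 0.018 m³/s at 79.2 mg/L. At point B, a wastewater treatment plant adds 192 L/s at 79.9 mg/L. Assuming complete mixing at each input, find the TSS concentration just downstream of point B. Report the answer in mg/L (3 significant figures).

7.60 mg/L

After input A: C = (146·7.5 + 0.018·79.2) / 146 = 7.509 mg/L.
192 L/s = 0.192 m³/s.
After input B: C = (146·7.509 + 0.192·79.9) / 146.2 = 7.604 mg/L.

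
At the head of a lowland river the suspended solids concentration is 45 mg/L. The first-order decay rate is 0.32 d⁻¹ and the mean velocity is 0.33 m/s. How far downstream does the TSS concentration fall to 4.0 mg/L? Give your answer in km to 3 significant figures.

216 km

From C = C₀·e^(−kt), t = ln(C₀/C)/k = ln(45/4.0)/0.32 = 2.42/0.32 = 7.564 d.
Distance = v·t = 0.33 m/s × 6.535e+05 s = 2.157e+05 m = 215.7 km.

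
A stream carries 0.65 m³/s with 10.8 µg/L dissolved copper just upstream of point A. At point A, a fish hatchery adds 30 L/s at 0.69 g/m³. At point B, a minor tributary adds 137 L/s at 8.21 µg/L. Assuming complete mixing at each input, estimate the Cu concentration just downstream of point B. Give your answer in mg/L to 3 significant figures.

0.0353 mg/L

10.8 µg/L = 0.0108 mg/L.
30 L/s = 0.03 m³/s.
After input A: C = (0.65·0.0108 + 0.03·0.69) / 0.68 = 0.04076 mg/L.
137 L/s = 0.137 m³/s.
8.21 µg/L = 0.00821 mg/L.
After input B: C = (0.68·0.04076 + 0.137·0.00821) / 0.817 = 0.03531 mg/L.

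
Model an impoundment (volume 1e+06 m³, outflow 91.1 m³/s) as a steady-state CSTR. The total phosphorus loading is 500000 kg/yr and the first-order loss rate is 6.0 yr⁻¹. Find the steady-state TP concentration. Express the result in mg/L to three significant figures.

0.174 mg/L

Outflow Q = 91.1 m³/s × 3.156e+07 s/yr = 2.875e+09 m³/yr.
Steady-state CSTR mass balance: W = Q·C + k·V·C, so C = W/(Q + kV).
Q + kV = 2.875e+09 + 6.0·1e+06 = 2.881e+09 m³/yr.
C = 500000/2.881e+09 = 0.0001736 kg/m³ = 0.1736 mg/L.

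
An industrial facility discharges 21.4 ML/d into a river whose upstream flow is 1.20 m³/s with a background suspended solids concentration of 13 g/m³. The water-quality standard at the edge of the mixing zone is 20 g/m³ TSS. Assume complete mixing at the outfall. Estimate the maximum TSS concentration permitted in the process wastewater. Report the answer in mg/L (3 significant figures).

21.4 ML/d = 0.2477 m³/s.
Mass balance: 20·1.448 = 0.2477·Cₑ + 1.2·13.
Cₑ = (28.95 − 15.6) / 0.2477 = 53.91 mg/L.

53.9 mg/L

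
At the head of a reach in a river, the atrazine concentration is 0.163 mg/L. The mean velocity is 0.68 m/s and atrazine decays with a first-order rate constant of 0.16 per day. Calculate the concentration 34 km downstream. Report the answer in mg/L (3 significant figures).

Travel time t = 34 km / 0.68 m/s = 3.4e+04/0.68 = 5e+04 s = 0.5787 d.
First-order decay: C = 0.163·exp(−0.16·0.5787) = 0.163·0.9116 = 0.1486 mg/L.

0.149 mg/L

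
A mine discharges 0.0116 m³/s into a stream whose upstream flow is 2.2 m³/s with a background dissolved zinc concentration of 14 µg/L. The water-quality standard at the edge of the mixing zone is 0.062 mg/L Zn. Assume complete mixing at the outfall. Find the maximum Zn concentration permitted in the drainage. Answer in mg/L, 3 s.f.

9.17 mg/L

14 µg/L = 0.014 mg/L.
Mass balance: 0.062·2.212 = 0.0116·Cₑ + 2.2·0.014.
Cₑ = (0.1371 − 0.0308) / 0.0116 = 9.165 mg/L.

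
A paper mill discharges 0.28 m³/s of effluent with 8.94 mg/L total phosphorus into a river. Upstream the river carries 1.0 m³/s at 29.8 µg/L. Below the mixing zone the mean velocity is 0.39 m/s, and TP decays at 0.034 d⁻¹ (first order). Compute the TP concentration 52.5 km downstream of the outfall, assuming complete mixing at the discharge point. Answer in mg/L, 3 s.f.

1.88 mg/L

29.8 µg/L = 0.0298 mg/L.
After complete mixing, C₀ = (0.28·8.94 + 1·0.0298) / 1.28 = 1.979 mg/L.
Travel time t = 5.25e+04 m / 0.39 m/s = 1.346e+05 s = 1.558 d.
C = 1.979·exp(−0.034·1.558) = 1.979·0.9484 = 1.877 mg/L.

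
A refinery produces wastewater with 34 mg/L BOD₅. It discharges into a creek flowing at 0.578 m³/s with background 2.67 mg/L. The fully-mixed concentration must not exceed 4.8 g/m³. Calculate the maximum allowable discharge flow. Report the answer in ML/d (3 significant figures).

3.64 ML/d

Mass balance at complete mixing: C_std·(Q_w + Q_r) = Q_w·C_e + Q_r·C_b.
Rearranging, Q_w = Q_r·(C_std − C_b)/(C_e − C_std) = 0.578·(4.8 − 2.67) / (34 − 4.8) = 0.04216 m³/s.
= 3.643 ML/d.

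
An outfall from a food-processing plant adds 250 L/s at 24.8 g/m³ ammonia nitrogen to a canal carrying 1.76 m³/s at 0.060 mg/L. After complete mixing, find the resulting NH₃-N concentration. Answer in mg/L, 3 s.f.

3.14 mg/L

250 L/s = 0.25 m³/s.
By mass balance at complete mixing, C = (0.25·24.8 + 1.76·0.06) / (0.25 + 1.76) = 6.306/2.01 = 3.137 mg/L.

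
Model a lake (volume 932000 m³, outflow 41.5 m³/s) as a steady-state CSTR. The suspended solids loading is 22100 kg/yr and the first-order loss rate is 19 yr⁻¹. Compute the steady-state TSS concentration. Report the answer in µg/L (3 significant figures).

Outflow Q = 41.5 m³/s × 3.156e+07 s/yr = 1.31e+09 m³/yr.
Steady-state CSTR mass balance: W = Q·C + k·V·C, so C = W/(Q + kV).
Q + kV = 1.31e+09 + 19·932000 = 1.327e+09 m³/yr.
C = 22100/1.327e+09 = 1.665e-05 kg/m³ = 0.01665 mg/L = 16.65 µg/L.

16.6 µg/L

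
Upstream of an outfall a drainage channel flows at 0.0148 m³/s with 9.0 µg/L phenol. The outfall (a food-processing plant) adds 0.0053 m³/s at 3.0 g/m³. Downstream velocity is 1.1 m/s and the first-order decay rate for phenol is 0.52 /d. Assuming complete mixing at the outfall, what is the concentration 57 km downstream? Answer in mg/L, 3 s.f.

9.0 µg/L = 0.009 mg/L.
After complete mixing, C₀ = (0.0053·3 + 0.0148·0.009) / 0.0201 = 0.7977 mg/L.
Travel time t = 5.7e+04 m / 1.1 m/s = 5.182e+04 s = 0.5997 d.
C = 0.7977·exp(−0.52·0.5997) = 0.7977·0.7321 = 0.584 mg/L.

0.584 mg/L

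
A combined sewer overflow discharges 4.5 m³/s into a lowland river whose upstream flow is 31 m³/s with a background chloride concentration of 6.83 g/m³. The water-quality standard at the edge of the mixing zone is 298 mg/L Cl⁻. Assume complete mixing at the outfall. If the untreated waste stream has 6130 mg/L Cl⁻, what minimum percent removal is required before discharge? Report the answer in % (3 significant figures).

Mass balance: 298·35.5 = 4.5·Cₑ + 31·6.83.
Cₑ = (1.058e+04 − 211.7) / 4.5 = 2304 mg/L.
Required removal = 1 − 2304/6130 = 62.42 %.

62.4 %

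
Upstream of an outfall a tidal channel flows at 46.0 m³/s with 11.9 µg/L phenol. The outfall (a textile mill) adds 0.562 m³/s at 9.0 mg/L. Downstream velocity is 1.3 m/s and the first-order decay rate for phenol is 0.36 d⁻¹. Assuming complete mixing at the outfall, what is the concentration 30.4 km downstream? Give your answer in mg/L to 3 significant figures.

11.9 µg/L = 0.0119 mg/L.
After complete mixing, C₀ = (0.562·9 + 46·0.0119) / 46.56 = 0.1204 mg/L.
Travel time t = 3.04e+04 m / 1.3 m/s = 2.338e+04 s = 0.2707 d.
C = 0.1204·exp(−0.36·0.2707) = 0.1204·0.9072 = 0.1092 mg/L.

0.109 mg/L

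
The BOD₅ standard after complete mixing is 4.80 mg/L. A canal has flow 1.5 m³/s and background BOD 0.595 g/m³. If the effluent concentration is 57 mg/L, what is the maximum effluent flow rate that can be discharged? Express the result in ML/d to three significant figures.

10.4 ML/d

Mass balance at complete mixing: C_std·(Q_w + Q_r) = Q_w·C_e + Q_r·C_b.
Rearranging, Q_w = Q_r·(C_std − C_b)/(C_e − C_std) = 1.5·(4.8 − 0.595) / (57 − 4.8) = 0.1208 m³/s.
= 10.44 ML/d.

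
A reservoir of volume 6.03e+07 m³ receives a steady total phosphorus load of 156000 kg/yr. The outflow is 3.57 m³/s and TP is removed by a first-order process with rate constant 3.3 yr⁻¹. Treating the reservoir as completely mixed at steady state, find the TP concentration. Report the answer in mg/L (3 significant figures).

Outflow Q = 3.57 m³/s × 3.156e+07 s/yr = 1.127e+08 m³/yr.
Steady-state CSTR mass balance: W = Q·C + k·V·C, so C = W/(Q + kV).
Q + kV = 1.127e+08 + 3.3·6.03e+07 = 3.117e+08 m³/yr.
C = 156000/3.117e+08 = 0.0005006 kg/m³ = 0.5006 mg/L.

0.501 mg/L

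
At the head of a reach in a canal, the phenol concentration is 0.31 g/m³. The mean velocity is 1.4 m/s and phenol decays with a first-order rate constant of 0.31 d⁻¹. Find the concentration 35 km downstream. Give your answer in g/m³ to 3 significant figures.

Travel time t = 35 km / 1.4 m/s = 3.5e+04/1.4 = 2.5e+04 s = 0.2894 d.
First-order decay: C = 0.31·exp(−0.31·0.2894) = 0.31·0.9142 = 0.2834 g/m³.

0.283 g/m³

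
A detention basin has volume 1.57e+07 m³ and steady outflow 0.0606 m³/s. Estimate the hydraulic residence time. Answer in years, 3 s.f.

Q = 0.0606 m³/s × 3.156e+07 s/yr = 1.912e+06 m³/yr.
Hydraulic residence time τ = V/Q = 1.57e+07/1.912e+06 = 8.21 yr.

8.21 yr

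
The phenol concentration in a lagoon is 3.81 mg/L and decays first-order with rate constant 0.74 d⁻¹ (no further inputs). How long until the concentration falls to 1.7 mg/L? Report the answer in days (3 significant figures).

t = ln(C₀/C)/k = ln(3.81/1.7)/0.74 = 0.807/0.74 = 1.091 d.

1.09 d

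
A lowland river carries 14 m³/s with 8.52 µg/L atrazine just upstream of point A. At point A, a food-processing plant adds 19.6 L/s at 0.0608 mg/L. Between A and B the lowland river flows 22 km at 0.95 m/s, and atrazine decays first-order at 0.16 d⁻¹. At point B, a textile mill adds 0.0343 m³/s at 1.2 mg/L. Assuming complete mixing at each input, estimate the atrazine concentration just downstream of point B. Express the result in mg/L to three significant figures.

0.0111 mg/L

8.52 µg/L = 0.00852 mg/L.
19.6 L/s = 0.0196 m³/s.
After input A: C = (14·0.00852 + 0.0196·0.0608) / 14.02 = 0.008593 mg/L.
Over the 22 km reach to input B (t = 2.316e+04 s = 0.268 d), decay gives C = 0.008593·exp(−0.16·0.268) = 0.008232 mg/L.
After input B: C = (14.02·0.008232 + 0.0343·1.2) / 14.05 = 0.01114 mg/L.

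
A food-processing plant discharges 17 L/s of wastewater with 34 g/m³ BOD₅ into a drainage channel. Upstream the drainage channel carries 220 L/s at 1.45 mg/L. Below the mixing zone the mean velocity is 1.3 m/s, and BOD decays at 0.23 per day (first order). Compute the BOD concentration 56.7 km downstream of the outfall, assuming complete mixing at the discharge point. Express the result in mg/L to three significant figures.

17 L/s = 0.017 m³/s.
220 L/s = 0.22 m³/s.
After complete mixing, C₀ = (0.017·34 + 0.22·1.45) / 0.237 = 3.785 mg/L.
Travel time t = 5.67e+04 m / 1.3 m/s = 4.362e+04 s = 0.5048 d.
C = 3.785·exp(−0.23·0.5048) = 3.785·0.8904 = 3.37 mg/L.

3.37 mg/L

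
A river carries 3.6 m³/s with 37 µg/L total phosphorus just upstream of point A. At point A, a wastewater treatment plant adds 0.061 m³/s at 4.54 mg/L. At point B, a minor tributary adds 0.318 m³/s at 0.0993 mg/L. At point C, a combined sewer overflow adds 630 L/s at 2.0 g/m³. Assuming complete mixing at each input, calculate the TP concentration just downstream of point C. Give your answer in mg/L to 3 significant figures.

37 µg/L = 0.037 mg/L.
After input A: C = (3.6·0.037 + 0.061·4.54) / 3.661 = 0.112 mg/L.
After input B: C = (3.661·0.112 + 0.318·0.0993) / 3.979 = 0.111 mg/L.
630 L/s = 0.63 m³/s.
After input C: C = (3.979·0.111 + 0.63·2) / 4.609 = 0.3692 mg/L.

0.369 mg/L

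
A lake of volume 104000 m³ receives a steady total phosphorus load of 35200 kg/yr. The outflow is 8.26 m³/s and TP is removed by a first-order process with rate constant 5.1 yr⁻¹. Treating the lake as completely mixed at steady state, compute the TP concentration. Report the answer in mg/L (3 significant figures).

Outflow Q = 8.26 m³/s × 3.156e+07 s/yr = 2.607e+08 m³/yr.
Steady-state CSTR mass balance: W = Q·C + k·V·C, so C = W/(Q + kV).
Q + kV = 2.607e+08 + 5.1·104000 = 2.612e+08 m³/yr.
C = 35200/2.612e+08 = 0.0001348 kg/m³ = 0.1348 mg/L.

0.135 mg/L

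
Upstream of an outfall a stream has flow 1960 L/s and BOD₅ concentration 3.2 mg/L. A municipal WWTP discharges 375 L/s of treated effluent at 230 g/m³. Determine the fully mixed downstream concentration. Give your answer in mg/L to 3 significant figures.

39.6 mg/L

375 L/s = 0.375 m³/s.
1960 L/s = 1.96 m³/s.
Flow-weighted mixing gives C = (0.375·230 + 1.96·3.2) / (0.375 + 1.96) = 92.52/2.335 = 39.62 mg/L.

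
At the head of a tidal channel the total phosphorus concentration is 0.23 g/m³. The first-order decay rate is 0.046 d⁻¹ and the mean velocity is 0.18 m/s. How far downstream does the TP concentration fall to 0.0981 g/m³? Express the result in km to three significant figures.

288 km

From C = C₀·e^(−kt), t = ln(C₀/C)/k = ln(0.23/0.0981)/0.046 = 0.8521/0.046 = 18.52 d.
Distance = v·t = 0.18 m/s × 1.6e+06 s = 2.881e+05 m = 288.1 km.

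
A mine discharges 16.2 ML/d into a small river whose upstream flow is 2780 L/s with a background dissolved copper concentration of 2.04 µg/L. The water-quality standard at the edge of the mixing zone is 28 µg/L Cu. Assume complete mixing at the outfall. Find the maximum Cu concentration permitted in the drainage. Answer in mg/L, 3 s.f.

16.2 ML/d = 0.1875 m³/s.
2780 L/s = 2.78 m³/s.
2.04 µg/L = 0.00204 mg/L.
28 µg/L = 0.028 mg/L.
Mass balance: 0.028·2.968 = 0.1875·Cₑ + 2.78·0.00204.
Cₑ = (0.08309 − 0.005671) / 0.1875 = 0.4129 mg/L.

0.413 mg/L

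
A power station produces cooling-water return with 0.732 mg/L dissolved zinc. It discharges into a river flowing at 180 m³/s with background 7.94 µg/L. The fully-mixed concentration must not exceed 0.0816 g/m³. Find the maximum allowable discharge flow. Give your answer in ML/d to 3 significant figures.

1760 ML/d

7.94 µg/L = 0.00794 mg/L.
Mass balance at complete mixing: C_std·(Q_w + Q_r) = Q_w·C_e + Q_r·C_b.
Rearranging, Q_w = Q_r·(C_std − C_b)/(C_e − C_std) = 180·(0.0816 − 0.00794) / (0.732 − 0.0816) = 20.39 m³/s.
= 1761 ML/d.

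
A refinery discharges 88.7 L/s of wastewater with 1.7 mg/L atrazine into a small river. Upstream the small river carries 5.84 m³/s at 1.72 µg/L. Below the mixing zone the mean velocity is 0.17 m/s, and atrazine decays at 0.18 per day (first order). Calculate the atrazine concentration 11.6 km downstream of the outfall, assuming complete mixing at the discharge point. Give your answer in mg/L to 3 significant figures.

88.7 L/s = 0.0887 m³/s.
1.72 µg/L = 0.00172 mg/L.
After complete mixing, C₀ = (0.0887·1.7 + 5.84·0.00172) / 5.929 = 0.02713 mg/L.
Travel time t = 1.16e+04 m / 0.17 m/s = 6.824e+04 s = 0.7898 d.
C = 0.02713·exp(−0.18·0.7898) = 0.02713·0.8675 = 0.02353 mg/L.

0.0235 mg/L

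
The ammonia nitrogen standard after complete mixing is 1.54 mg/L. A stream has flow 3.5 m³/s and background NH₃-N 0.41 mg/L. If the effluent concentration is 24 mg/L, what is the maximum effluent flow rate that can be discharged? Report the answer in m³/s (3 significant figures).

Mass balance at complete mixing: C_std·(Q_w + Q_r) = Q_w·C_e + Q_r·C_b.
Rearranging, Q_w = Q_r·(C_std − C_b)/(C_e − C_std) = 3.5·(1.54 − 0.41) / (24 − 1.54) = 0.1761 m³/s.

0.176 m³/s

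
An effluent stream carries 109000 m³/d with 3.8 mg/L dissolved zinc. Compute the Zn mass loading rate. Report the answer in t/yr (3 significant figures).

151 t/yr

109000 m³/d = 1.262 m³/s.
Mass flux = Q·C = 1.262 m³/s × 3.8 g/m³ = 4.794 g/s.
= 4.794 g/s × 31.56 = 151.3 t/yr.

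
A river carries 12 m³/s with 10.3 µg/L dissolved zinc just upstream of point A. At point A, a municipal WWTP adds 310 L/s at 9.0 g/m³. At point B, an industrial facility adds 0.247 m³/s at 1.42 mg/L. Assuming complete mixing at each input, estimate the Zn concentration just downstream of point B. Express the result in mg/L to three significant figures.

10.3 µg/L = 0.0103 mg/L.
310 L/s = 0.31 m³/s.
After input A: C = (12·0.0103 + 0.31·9) / 12.31 = 0.2367 mg/L.
After input B: C = (12.31·0.2367 + 0.247·1.42) / 12.56 = 0.26 mg/L.

0.260 mg/L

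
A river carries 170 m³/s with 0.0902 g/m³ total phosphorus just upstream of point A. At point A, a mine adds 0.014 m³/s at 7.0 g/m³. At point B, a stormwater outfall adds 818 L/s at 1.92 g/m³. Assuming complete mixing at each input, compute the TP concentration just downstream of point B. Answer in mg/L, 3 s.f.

After input A: C = (170·0.0902 + 0.014·7) / 170 = 0.09077 mg/L.
818 L/s = 0.818 m³/s.
After input B: C = (170·0.09077 + 0.818·1.92) / 170.8 = 0.09953 mg/L.

0.0995 mg/L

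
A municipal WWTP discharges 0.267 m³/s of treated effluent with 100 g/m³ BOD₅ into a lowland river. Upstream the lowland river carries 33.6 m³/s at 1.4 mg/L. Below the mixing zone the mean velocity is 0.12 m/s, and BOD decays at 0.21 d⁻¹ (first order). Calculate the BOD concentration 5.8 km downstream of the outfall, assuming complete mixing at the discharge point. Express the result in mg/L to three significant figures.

After complete mixing, C₀ = (0.267·100 + 33.6·1.4) / 33.87 = 2.177 mg/L.
Travel time t = 5800 m / 0.12 m/s = 4.833e+04 s = 0.5594 d.
C = 2.177·exp(−0.21·0.5594) = 2.177·0.8892 = 1.936 mg/L.

1.94 mg/L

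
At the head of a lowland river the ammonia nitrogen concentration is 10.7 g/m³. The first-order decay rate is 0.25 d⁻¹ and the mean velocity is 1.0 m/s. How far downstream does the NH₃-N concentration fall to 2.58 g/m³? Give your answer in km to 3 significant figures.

492 km

From C = C₀·e^(−kt), t = ln(C₀/C)/k = ln(10.7/2.58)/0.25 = 1.422/0.25 = 5.69 d.
Distance = v·t = 1.0 m/s × 4.916e+05 s = 4.916e+05 m = 491.6 km.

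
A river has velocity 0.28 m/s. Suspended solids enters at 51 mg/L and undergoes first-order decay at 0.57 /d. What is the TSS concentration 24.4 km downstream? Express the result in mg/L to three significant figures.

28.7 mg/L

Travel time t = 24.4 km / 0.28 m/s = 2.44e+04/0.28 = 8.714e+04 s = 1.009 d.
First-order decay: C = 51·exp(−0.57·1.009) = 51·0.5628 = 28.7 mg/L.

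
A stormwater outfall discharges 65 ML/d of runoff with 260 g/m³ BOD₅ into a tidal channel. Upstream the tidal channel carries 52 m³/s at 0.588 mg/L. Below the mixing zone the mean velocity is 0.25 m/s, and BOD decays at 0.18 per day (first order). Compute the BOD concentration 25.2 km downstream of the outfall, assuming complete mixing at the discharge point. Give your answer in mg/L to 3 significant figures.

65 ML/d = 0.7523 m³/s.
After complete mixing, C₀ = (0.7523·260 + 52·0.588) / 52.75 = 4.288 mg/L.
Travel time t = 2.52e+04 m / 0.25 m/s = 1.008e+05 s = 1.167 d.
C = 4.288·exp(−0.18·1.167) = 4.288·0.8106 = 3.475 mg/L.

3.48 mg/L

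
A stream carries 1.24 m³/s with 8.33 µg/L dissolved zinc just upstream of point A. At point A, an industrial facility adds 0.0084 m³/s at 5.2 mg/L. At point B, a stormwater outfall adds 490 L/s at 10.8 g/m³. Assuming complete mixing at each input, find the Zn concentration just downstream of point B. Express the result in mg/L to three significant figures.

8.33 µg/L = 0.00833 mg/L.
After input A: C = (1.24·0.00833 + 0.0084·5.2) / 1.248 = 0.04326 mg/L.
490 L/s = 0.49 m³/s.
After input B: C = (1.248·0.04326 + 0.49·10.8) / 1.738 = 3.075 mg/L.

3.08 mg/L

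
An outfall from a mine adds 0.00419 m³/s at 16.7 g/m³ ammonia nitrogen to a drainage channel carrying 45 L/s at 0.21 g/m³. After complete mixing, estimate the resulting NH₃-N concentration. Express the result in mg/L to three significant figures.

1.61 mg/L

45 L/s = 0.045 m³/s.
Conservation of mass across the mixing zone: C = (0.00419·16.7 + 0.045·0.21) / (0.00419 + 0.045) = 0.07942/0.04919 = 1.615 mg/L.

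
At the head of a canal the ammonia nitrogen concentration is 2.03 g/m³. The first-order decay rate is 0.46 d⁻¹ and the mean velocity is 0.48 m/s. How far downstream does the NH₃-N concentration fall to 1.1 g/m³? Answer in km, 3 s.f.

55.2 km

From C = C₀·e^(−kt), t = ln(C₀/C)/k = ln(2.03/1.1)/0.46 = 0.6127/0.46 = 1.332 d.
Distance = v·t = 0.48 m/s × 1.151e+05 s = 5.524e+04 m = 55.24 km.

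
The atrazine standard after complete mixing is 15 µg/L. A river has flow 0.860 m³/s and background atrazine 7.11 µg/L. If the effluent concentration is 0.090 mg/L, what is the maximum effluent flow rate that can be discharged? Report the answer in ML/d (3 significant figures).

7.82 ML/d

7.11 µg/L = 0.00711 mg/L.
15 µg/L = 0.015 mg/L.
Mass balance at complete mixing: C_std·(Q_w + Q_r) = Q_w·C_e + Q_r·C_b.
Rearranging, Q_w = Q_r·(C_std − C_b)/(C_e − C_std) = 0.860·(0.015 − 0.00711) / (0.09 − 0.015) = 0.09047 m³/s.
= 7.817 ML/d.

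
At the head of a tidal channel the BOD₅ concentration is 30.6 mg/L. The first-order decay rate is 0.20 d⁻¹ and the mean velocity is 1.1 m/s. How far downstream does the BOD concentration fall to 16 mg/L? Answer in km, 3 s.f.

From C = C₀·e^(−kt), t = ln(C₀/C)/k = ln(30.6/16)/0.20 = 0.6484/0.20 = 3.242 d.
Distance = v·t = 1.1 m/s × 2.801e+05 s = 3.081e+05 m = 308.1 km.

308 km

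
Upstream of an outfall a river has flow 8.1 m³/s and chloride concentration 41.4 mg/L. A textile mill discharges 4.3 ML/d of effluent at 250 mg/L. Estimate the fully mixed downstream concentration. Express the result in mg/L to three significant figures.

42.7 mg/L

4.3 ML/d = 0.04977 m³/s.
Flow-weighted mixing gives C = (0.04977·250 + 8.1·41.4) / (0.04977 + 8.1) = 347.8/8.15 = 42.67 mg/L.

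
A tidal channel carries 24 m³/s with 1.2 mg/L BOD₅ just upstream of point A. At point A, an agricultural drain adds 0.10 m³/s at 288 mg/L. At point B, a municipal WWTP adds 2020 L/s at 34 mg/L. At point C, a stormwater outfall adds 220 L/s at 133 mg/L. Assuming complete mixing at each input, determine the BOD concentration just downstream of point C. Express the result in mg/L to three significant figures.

5.91 mg/L

After input A: C = (24·1.2 + 0.1·288) / 24.1 = 2.39 mg/L.
2020 L/s = 2.02 m³/s.
After input B: C = (24.1·2.39 + 2.02·34) / 26.12 = 4.835 mg/L.
220 L/s = 0.22 m³/s.
After input C: C = (26.12·4.835 + 0.22·133) / 26.34 = 5.905 mg/L.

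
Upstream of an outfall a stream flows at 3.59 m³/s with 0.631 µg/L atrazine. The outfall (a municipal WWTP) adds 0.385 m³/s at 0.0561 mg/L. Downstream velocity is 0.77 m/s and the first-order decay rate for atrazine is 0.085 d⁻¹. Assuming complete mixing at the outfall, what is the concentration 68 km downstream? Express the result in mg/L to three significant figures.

0.631 µg/L = 0.000631 mg/L.
After complete mixing, C₀ = (0.385·0.0561 + 3.59·0.000631) / 3.975 = 0.006003 mg/L.
Travel time t = 6.8e+04 m / 0.77 m/s = 8.831e+04 s = 1.022 d.
C = 0.006003·exp(−0.085·1.022) = 0.006003·0.9168 = 0.005504 mg/L.

0.00550 mg/L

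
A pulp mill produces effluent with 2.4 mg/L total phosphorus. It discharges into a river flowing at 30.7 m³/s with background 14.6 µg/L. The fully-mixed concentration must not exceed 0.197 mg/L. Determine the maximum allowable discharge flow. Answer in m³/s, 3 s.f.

14.6 µg/L = 0.0146 mg/L.
Mass balance at complete mixing: C_std·(Q_w + Q_r) = Q_w·C_e + Q_r·C_b.
Rearranging, Q_w = Q_r·(C_std − C_b)/(C_e − C_std) = 30.7·(0.197 − 0.0146) / (2.4 − 0.197) = 2.542 m³/s.

2.54 m³/s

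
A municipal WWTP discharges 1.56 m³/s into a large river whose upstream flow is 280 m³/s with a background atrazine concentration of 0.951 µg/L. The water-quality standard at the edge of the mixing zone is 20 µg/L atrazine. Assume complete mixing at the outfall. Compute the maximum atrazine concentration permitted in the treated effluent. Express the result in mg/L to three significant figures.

3.44 mg/L

0.951 µg/L = 0.000951 mg/L.
20 µg/L = 0.02 mg/L.
Mass balance: 0.02·281.6 = 1.56·Cₑ + 280·0.000951.
Cₑ = (5.631 − 0.2663) / 1.56 = 3.439 mg/L.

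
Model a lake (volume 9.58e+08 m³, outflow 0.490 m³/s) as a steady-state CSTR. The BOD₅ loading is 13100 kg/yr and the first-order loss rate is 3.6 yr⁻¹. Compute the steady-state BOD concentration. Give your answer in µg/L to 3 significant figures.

3.78 µg/L

Outflow Q = 0.490 m³/s × 3.156e+07 s/yr = 1.546e+07 m³/yr.
Steady-state CSTR mass balance: W = Q·C + k·V·C, so C = W/(Q + kV).
Q + kV = 1.546e+07 + 3.6·9.58e+08 = 3.464e+09 m³/yr.
C = 13100/3.464e+09 = 3.781e-06 kg/m³ = 0.003781 mg/L = 3.781 µg/L.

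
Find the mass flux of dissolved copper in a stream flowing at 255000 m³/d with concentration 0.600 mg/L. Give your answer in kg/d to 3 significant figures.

255000 m³/d = 2.951 m³/s.
Mass flux = Q·C = 2.951 m³/s × 0.6 g/m³ = 1.771 g/s.
= 1.771 g/s × 86.4 = 153 kg/d.

153 kg/d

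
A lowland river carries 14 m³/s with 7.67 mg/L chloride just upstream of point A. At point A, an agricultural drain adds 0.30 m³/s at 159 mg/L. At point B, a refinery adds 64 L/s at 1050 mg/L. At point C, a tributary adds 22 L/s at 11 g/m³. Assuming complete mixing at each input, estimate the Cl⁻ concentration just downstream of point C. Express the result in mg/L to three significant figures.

15.5 mg/L

After input A: C = (14·7.67 + 0.3·159) / 14.3 = 10.84 mg/L.
64 L/s = 0.064 m³/s.
After input B: C = (14.3·10.84 + 0.064·1050) / 14.36 = 15.47 mg/L.
22 L/s = 0.022 m³/s.
After input C: C = (14.36·15.47 + 0.022·11) / 14.39 = 15.47 mg/L.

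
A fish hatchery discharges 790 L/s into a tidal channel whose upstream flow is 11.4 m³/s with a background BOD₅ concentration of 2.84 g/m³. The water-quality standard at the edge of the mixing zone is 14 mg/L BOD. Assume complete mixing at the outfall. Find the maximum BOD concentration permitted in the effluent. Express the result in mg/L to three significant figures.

175 mg/L

790 L/s = 0.79 m³/s.
Mass balance: 14·12.19 = 0.79·Cₑ + 11.4·2.84.
Cₑ = (170.7 − 32.38) / 0.79 = 175 mg/L.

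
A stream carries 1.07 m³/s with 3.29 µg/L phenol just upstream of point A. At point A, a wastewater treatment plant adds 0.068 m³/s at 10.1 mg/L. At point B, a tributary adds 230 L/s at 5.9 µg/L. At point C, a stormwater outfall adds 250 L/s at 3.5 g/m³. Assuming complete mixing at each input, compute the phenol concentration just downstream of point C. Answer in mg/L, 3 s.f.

3.29 µg/L = 0.00329 mg/L.
After input A: C = (1.07·0.00329 + 0.068·10.1) / 1.138 = 0.6066 mg/L.
230 L/s = 0.23 m³/s.
5.9 µg/L = 0.0059 mg/L.
After input B: C = (1.138·0.6066 + 0.23·0.0059) / 1.368 = 0.5056 mg/L.
250 L/s = 0.25 m³/s.
After input C: C = (1.368·0.5056 + 0.25·3.5) / 1.618 = 0.9683 mg/L.

0.968 mg/L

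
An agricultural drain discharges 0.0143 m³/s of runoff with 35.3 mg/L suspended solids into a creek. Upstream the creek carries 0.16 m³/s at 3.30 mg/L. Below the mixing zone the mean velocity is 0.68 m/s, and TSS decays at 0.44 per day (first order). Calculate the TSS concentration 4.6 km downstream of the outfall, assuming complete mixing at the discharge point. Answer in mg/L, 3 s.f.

5.72 mg/L

After complete mixing, C₀ = (0.0143·35.3 + 0.16·3.3) / 0.1743 = 5.925 mg/L.
Travel time t = 4600 m / 0.68 m/s = 6765 s = 0.0783 d.
C = 5.925·exp(−0.44·0.0783) = 5.925·0.9661 = 5.725 mg/L.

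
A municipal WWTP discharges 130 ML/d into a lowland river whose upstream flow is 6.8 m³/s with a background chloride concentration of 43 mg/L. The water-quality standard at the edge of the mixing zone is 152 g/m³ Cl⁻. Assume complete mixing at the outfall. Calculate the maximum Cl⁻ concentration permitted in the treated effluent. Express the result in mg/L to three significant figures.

645 mg/L

130 ML/d = 1.505 m³/s.
Mass balance: 152·8.305 = 1.505·Cₑ + 6.8·43.
Cₑ = (1262 − 292.4) / 1.505 = 644.6 mg/L.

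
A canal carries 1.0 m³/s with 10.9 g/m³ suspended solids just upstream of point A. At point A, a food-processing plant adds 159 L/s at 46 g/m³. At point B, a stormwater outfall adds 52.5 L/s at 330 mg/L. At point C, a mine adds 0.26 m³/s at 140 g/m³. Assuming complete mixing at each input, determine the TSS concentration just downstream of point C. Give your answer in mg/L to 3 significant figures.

48.9 mg/L

159 L/s = 0.159 m³/s.
After input A: C = (1·10.9 + 0.159·46) / 1.159 = 15.72 mg/L.
52.5 L/s = 0.0525 m³/s.
After input B: C = (1.159·15.72 + 0.0525·330) / 1.212 = 29.33 mg/L.
After input C: C = (1.212·29.33 + 0.26·140) / 1.472 = 48.89 mg/L.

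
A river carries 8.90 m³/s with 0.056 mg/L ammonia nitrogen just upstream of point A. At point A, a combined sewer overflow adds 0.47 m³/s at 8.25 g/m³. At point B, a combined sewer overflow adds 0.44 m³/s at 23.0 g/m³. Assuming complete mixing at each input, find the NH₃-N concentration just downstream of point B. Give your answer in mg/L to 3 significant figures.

After input A: C = (8.9·0.056 + 0.47·8.25) / 9.37 = 0.467 mg/L.
After input B: C = (9.37·0.467 + 0.44·23) / 9.81 = 1.478 mg/L.

1.48 mg/L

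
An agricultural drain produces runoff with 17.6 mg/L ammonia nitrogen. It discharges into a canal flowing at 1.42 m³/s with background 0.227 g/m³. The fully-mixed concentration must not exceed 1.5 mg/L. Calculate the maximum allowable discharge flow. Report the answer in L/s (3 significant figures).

112 L/s

Mass balance at complete mixing: C_std·(Q_w + Q_r) = Q_w·C_e + Q_r·C_b.
Rearranging, Q_w = Q_r·(C_std − C_b)/(C_e − C_std) = 1.42·(1.5 − 0.227) / (17.6 − 1.5) = 0.1123 m³/s.
= 112.3 L/s.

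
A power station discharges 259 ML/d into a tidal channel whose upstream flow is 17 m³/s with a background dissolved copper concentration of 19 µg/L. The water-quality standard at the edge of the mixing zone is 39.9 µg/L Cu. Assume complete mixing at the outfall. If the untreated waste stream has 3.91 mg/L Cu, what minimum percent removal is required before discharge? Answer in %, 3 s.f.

259 ML/d = 2.998 m³/s.
19 µg/L = 0.019 mg/L.
39.9 µg/L = 0.0399 mg/L.
Mass balance: 0.0399·20 = 2.998·Cₑ + 17·0.019.
Cₑ = (0.7979 − 0.323) / 2.998 = 0.1584 mg/L.
Required removal = 1 − 0.1584/3.91 = 95.95 %.

95.9 %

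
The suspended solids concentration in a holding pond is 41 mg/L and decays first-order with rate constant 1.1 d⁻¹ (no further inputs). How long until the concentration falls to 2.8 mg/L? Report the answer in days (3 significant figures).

2.44 d

t = ln(C₀/C)/k = ln(41/2.8)/1.1 = 2.684/1.1 = 2.44 d.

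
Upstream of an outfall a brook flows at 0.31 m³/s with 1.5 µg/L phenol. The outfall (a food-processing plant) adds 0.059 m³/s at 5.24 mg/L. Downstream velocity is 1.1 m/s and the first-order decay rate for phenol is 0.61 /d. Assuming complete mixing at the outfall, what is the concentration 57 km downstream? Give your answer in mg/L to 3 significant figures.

1.5 µg/L = 0.0015 mg/L.
After complete mixing, C₀ = (0.059·5.24 + 0.31·0.0015) / 0.369 = 0.8391 mg/L.
Travel time t = 5.7e+04 m / 1.1 m/s = 5.182e+04 s = 0.5997 d.
C = 0.8391·exp(−0.61·0.5997) = 0.8391·0.6936 = 0.582 mg/L.

0.582 mg/L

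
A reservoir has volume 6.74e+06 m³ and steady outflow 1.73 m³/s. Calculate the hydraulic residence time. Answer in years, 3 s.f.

Q = 1.73 m³/s × 3.156e+07 s/yr = 5.459e+07 m³/yr.
Hydraulic residence time τ = V/Q = 6.74e+06/5.459e+07 = 0.1235 yr.

0.123 yr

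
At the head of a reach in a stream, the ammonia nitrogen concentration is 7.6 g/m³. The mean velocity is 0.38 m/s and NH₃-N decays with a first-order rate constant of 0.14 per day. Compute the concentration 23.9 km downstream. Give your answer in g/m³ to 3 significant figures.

Travel time t = 23.9 km / 0.38 m/s = 2.39e+04/0.38 = 6.289e+04 s = 0.7279 d.
First-order decay: C = 7.6·exp(−0.14·0.7279) = 7.6·0.9031 = 6.864 g/m³.

6.86 g/m³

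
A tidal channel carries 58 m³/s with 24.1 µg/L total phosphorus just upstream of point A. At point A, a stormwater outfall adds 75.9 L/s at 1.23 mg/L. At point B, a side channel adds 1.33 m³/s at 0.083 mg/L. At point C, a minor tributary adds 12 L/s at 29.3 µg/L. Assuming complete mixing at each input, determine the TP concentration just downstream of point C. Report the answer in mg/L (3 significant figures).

0.0270 mg/L

24.1 µg/L = 0.0241 mg/L.
75.9 L/s = 0.0759 m³/s.
After input A: C = (58·0.0241 + 0.0759·1.23) / 58.08 = 0.02568 mg/L.
After input B: C = (58.08·0.02568 + 1.33·0.083) / 59.41 = 0.02696 mg/L.
12 L/s = 0.012 m³/s.
29.3 µg/L = 0.0293 mg/L.
After input C: C = (59.41·0.02696 + 0.012·0.0293) / 59.42 = 0.02696 mg/L.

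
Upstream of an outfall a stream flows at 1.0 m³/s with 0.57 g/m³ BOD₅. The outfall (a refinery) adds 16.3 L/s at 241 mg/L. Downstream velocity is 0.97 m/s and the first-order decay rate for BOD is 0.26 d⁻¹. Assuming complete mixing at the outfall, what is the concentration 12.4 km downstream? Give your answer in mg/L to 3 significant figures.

16.3 L/s = 0.0163 m³/s.
After complete mixing, C₀ = (0.0163·241 + 1·0.57) / 1.016 = 4.426 mg/L.
Travel time t = 1.24e+04 m / 0.97 m/s = 1.278e+04 s = 0.148 d.
C = 4.426·exp(−0.26·0.148) = 4.426·0.9623 = 4.259 mg/L.

4.26 mg/L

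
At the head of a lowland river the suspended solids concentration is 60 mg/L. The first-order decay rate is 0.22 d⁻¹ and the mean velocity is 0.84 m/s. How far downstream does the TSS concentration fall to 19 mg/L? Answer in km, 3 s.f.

379 km

From C = C₀·e^(−kt), t = ln(C₀/C)/k = ln(60/19)/0.22 = 1.15/0.22 = 5.227 d.
Distance = v·t = 0.84 m/s × 4.516e+05 s = 3.793e+05 m = 379.3 km.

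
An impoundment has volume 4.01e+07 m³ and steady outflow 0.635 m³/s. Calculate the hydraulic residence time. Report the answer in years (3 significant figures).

2.00 yr

Q = 0.635 m³/s × 3.156e+07 s/yr = 2.004e+07 m³/yr.
Hydraulic residence time τ = V/Q = 4.01e+07/2.004e+07 = 2.001 yr.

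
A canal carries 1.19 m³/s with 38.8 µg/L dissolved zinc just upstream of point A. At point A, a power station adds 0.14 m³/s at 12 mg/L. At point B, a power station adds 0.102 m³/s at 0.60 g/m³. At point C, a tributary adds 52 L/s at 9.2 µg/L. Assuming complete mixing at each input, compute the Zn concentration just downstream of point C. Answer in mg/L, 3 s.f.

1.20 mg/L

38.8 µg/L = 0.0388 mg/L.
After input A: C = (1.19·0.0388 + 0.14·12) / 1.33 = 1.298 mg/L.
After input B: C = (1.33·1.298 + 0.102·0.6) / 1.432 = 1.248 mg/L.
52 L/s = 0.052 m³/s.
9.2 µg/L = 0.0092 mg/L.
After input C: C = (1.432·1.248 + 0.052·0.0092) / 1.484 = 1.205 mg/L.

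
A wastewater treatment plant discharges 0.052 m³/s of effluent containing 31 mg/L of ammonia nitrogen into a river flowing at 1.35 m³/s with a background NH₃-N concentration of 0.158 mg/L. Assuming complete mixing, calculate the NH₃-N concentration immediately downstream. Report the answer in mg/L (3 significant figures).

Flow-weighted mixing gives C = (0.052·31 + 1.35·0.158) / (0.052 + 1.35) = 1.825/1.402 = 1.302 mg/L.

1.30 mg/L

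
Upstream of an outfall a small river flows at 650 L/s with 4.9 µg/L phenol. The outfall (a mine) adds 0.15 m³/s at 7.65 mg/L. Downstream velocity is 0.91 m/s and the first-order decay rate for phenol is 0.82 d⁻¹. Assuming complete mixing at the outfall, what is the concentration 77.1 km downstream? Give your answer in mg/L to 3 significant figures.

0.644 mg/L

650 L/s = 0.65 m³/s.
4.9 µg/L = 0.0049 mg/L.
After complete mixing, C₀ = (0.15·7.65 + 0.65·0.0049) / 0.8 = 1.438 mg/L.
Travel time t = 7.71e+04 m / 0.91 m/s = 8.473e+04 s = 0.9806 d.
C = 1.438·exp(−0.82·0.9806) = 1.438·0.4475 = 0.6436 mg/L.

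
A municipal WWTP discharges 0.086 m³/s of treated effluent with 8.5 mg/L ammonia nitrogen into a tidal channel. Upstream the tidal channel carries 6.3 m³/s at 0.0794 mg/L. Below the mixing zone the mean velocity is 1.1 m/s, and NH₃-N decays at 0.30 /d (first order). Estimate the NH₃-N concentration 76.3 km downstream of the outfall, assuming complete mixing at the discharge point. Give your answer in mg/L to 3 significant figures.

After complete mixing, C₀ = (0.086·8.5 + 6.3·0.0794) / 6.386 = 0.1928 mg/L.
Travel time t = 7.63e+04 m / 1.1 m/s = 6.936e+04 s = 0.8028 d.
C = 0.1928·exp(−0.30·0.8028) = 0.1928·0.786 = 0.1515 mg/L.

0.152 mg/L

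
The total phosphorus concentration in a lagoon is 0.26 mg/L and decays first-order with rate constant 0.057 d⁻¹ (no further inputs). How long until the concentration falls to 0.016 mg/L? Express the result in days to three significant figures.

t = ln(C₀/C)/k = ln(0.26/0.016)/0.057 = 2.788/0.057 = 48.91 d.

48.9 d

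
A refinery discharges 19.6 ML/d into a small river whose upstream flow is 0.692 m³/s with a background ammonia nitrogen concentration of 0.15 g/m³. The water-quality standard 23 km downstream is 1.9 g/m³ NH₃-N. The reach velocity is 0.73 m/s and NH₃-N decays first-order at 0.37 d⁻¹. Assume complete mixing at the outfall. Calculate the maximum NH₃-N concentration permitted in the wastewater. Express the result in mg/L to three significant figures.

8.35 mg/L

19.6 ML/d = 0.2269 m³/s.
Travel time to the compliance point: t = 2.3e+04/0.73 = 3.151e+04 s = 0.3647 d; decay factor exp(−0.37·0.3647) = 0.8738.
So the concentration just after mixing may be at most 1.9/0.8738 = 2.174 mg/L.
Mass balance: 2.174·0.9189 = 0.2269·Cₑ + 0.692·0.15.
Cₑ = (1.998 − 0.1038) / 0.2269 = 8.35 mg/L.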